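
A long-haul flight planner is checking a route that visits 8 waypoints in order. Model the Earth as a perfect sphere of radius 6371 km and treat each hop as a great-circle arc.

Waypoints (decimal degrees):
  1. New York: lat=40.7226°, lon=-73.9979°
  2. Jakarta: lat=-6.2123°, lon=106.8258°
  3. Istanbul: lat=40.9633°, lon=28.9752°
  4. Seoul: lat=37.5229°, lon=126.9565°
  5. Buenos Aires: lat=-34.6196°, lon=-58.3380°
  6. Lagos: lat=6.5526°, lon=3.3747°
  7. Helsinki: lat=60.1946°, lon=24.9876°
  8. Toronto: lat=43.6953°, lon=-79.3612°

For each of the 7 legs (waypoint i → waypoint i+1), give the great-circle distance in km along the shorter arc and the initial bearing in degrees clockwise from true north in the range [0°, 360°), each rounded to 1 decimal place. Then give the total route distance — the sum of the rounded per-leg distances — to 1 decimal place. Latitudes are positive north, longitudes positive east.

Leg 1: dist=16176.8 km, bearing=358.6°
Leg 2: dist=9452.2 km, bearing=312.2°
Leg 3: dist=7958.3 km, bearing=55.9°
Leg 4: dist=19440.2 km, bearing=57.4°
Leg 5: dist=7914.8 km, bearing=67.6°
Leg 6: dist=6235.2 km, bearing=12.7°
Leg 7: dist=6595.1 km, bearing=305.5°
Total: 73772.6 km

Leg 1: φ1=0.7107434, φ2=-0.1084251, Δφ=-0.8191685, Δλ=3.1559689 rad; a=sin²(Δφ/2)+cosφ1·cosφ2·sin²(Δλ/2)=0.9119732482; c=2·atan2(√a, √(1-a))=2.539136885; dist=6371·c=16176.841 ≈ 16176.8 km; running total=16176.8 km
Leg 1 bearing: y=sinΔλ·cosφ2=-0.01429136, x=cosφ1·sinφ2-sinφ1·cosφ2·cosΔλ=0.56648736; θ=atan2(y, x)=-1.4452° <0 so +360° → 358.5548° ≈ 358.6°
Leg 2: φ1=-0.1084251, φ2=0.7149445, Δφ=0.8233695, Δλ=-1.3587493 rad; a=sin²(Δφ/2)+cosφ1·cosφ2·sin²(Δλ/2)=0.4564745771; c=2·atan2(√a, √(1-a))=1.483635161; dist=6371·c=9452.240 ≈ 9452.2 km; running total=25629.0 km
Leg 2 bearing: y=sinΔλ·cosφ2=-0.73821637, x=cosφ1·sinφ2-sinφ1·cosφ2·cosΔλ=0.66892357; θ=atan2(y, x)=-47.8192° <0 so +360° → 312.1808° ≈ 312.2°
Leg 3: φ1=0.7149445, φ2=0.6548981, Δφ=-0.0600463, Δλ=1.7100963 rad; a=sin²(Δφ/2)+cosφ1·cosφ2·sin²(Δλ/2)=0.3419302066; c=2·atan2(√a, √(1-a))=1.249138720; dist=6371·c=7958.263 ≈ 7958.3 km; running total=33587.3 km
Leg 3 bearing: y=sinΔλ·cosφ2=0.78542746, x=cosφ1·sinφ2-sinφ1·cosφ2·cosΔλ=0.53212731; θ=atan2(y, x)=55.8823° ≈ 55.9°
Leg 4: φ1=0.6548981, φ2=-0.6042260, Δφ=-1.2591242, Δλ=-3.2339991 rad; a=sin²(Δφ/2)+cosφ1·cosφ2·sin²(Δλ/2)=0.9979659033; c=2·atan2(√a, √(1-a))=3.051360124; dist=6371·c=19440.215 ≈ 19440.2 km; running total=53027.5 km
Leg 4 bearing: y=sinΔλ·cosφ2=0.07593698, x=cosφ1·sinφ2-sinφ1·cosφ2·cosΔλ=0.04851197; θ=atan2(y, x)=57.4277° ≈ 57.4°
Leg 5: φ1=-0.6042260, φ2=0.1143644, Δφ=0.7185905, Δλ=1.0770898 rad; a=sin²(Δφ/2)+cosφ1·cosφ2·sin²(Δλ/2)=0.3386964306; c=2·atan2(√a, √(1-a))=1.242313719; dist=6371·c=7914.781 ≈ 7914.8 km; running total=60942.3 km
Leg 5 bearing: y=sinΔλ·cosφ2=0.87483002, x=cosφ1·sinφ2-sinφ1·cosφ2·cosΔλ=0.36138216; θ=atan2(y, x)=67.5550° ≈ 67.6°
Leg 6: φ1=0.1143644, φ2=1.0505940, Δφ=0.9362295, Δλ=0.3772163 rad; a=sin²(Δφ/2)+cosφ1·cosφ2·sin²(Δλ/2)=0.2209446075; c=2·atan2(√a, √(1-a))=0.978689078; dist=6371·c=6235.228 ≈ 6235.2 km; running total=67177.5 km
Leg 6 bearing: y=sinΔλ·cosφ2=0.18308247, x=cosφ1·sinφ2-sinφ1·cosφ2·cosΔλ=0.80931648; θ=atan2(y, x)=12.7468° ≈ 12.7°
Leg 7: φ1=1.0505940, φ2=0.7626269, Δφ=-0.2879671, Δλ=-1.8212301 rad; a=sin²(Δφ/2)+cosφ1·cosφ2·sin²(Δλ/2)=0.2448118976; c=2·atan2(√a, √(1-a))=1.035174121; dist=6371·c=6595.094 ≈ 6595.1 km; running total=73772.6 km
Leg 7 bearing: y=sinΔλ·cosφ2=-0.70046909, x=cosφ1·sinφ2-sinφ1·cosφ2·cosΔλ=0.49885787; θ=atan2(y, x)=-54.5424° <0 so +360° → 305.4576° ≈ 305.5°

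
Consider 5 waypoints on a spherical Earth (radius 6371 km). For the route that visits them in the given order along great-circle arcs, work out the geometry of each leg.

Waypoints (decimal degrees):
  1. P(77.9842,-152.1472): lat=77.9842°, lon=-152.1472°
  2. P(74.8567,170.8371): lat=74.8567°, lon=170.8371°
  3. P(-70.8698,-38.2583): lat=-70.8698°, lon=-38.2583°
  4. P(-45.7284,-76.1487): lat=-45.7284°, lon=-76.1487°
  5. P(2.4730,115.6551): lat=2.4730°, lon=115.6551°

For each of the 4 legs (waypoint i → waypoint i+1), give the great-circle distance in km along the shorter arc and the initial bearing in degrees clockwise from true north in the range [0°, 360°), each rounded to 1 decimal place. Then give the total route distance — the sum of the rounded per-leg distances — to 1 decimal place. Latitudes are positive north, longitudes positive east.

Leg 1: dist=1006.3 km, bearing=268.9°
Leg 2: dist=18977.9 km, bearing=79.5°
Leg 3: dist=3448.7 km, bearing=303.7°
Leg 4: dist=15069.7 km, bearing=197.0°
Total: 38502.6 km

Leg 1: φ1=1.3610811, φ2=1.3064959, Δφ=-0.0545852, Δλ=5.6371395 rad; a=sin²(Δφ/2)+cosφ1·cosφ2·sin²(Δλ/2)=0.0062246965; c=2·atan2(√a, √(1-a))=0.157957654; dist=6371·c=1006.348 ≈ 1006.3 km; running total=1006.3 km
Leg 1 bearing: y=sinΔλ·cosφ2=-0.15727175, x=cosφ1·sinφ2-sinφ1·cosφ2·cosΔλ=-0.00306519; θ=atan2(y, x)=-91.1165° <0 so +360° → 268.8835° ≈ 268.9°
Leg 2: φ1=1.3064959, φ2=-1.2369114, Δφ=-2.5434072, Δλ=-3.6494032 rad; a=sin²(Δφ/2)+cosφ1·cosφ2·sin²(Δλ/2)=0.9933884422; c=2·atan2(√a, √(1-a))=2.978789947; dist=6371·c=18977.871 ≈ 18977.9 km; running total=19984.2 km
Leg 2 bearing: y=sinΔλ·cosφ2=0.15935686, x=cosφ1·sinφ2-sinφ1·cosφ2·cosΔλ=0.02961033; θ=atan2(y, x)=79.4738° ≈ 79.5°
Leg 3: φ1=-1.2369114, φ2=-0.7981111, Δφ=0.4388002, Δλ=-0.6613122 rad; a=sin²(Δφ/2)+cosφ1·cosφ2·sin²(Δλ/2)=0.0714823485; c=2·atan2(√a, √(1-a))=0.541308301; dist=6371·c=3448.675 ≈ 3448.7 km; running total=23432.9 km
Leg 3 bearing: y=sinΔλ·cosφ2=-0.42871590, x=cosφ1·sinφ2-sinφ1·cosφ2·cosΔλ=0.28582016; θ=atan2(y, x)=-56.3090° <0 so +360° → 303.6910° ≈ 303.7°
Leg 4: φ1=-0.7981111, φ2=0.0431620, Δφ=0.8412731, Δλ=3.3476078 rad; a=sin²(Δφ/2)+cosφ1·cosφ2·sin²(Δλ/2)=0.8567794141; c=2·atan2(√a, √(1-a))=2.365361205; dist=6371·c=15069.716 ≈ 15069.7 km; running total=38502.6 km
Leg 4 bearing: y=sinΔλ·cosφ2=-0.20437046, x=cosφ1·sinφ2-sinφ1·cosφ2·cosΔλ=-0.67012425; θ=atan2(y, x)=-163.0397° <0 so +360° → 196.9603° ≈ 197.0°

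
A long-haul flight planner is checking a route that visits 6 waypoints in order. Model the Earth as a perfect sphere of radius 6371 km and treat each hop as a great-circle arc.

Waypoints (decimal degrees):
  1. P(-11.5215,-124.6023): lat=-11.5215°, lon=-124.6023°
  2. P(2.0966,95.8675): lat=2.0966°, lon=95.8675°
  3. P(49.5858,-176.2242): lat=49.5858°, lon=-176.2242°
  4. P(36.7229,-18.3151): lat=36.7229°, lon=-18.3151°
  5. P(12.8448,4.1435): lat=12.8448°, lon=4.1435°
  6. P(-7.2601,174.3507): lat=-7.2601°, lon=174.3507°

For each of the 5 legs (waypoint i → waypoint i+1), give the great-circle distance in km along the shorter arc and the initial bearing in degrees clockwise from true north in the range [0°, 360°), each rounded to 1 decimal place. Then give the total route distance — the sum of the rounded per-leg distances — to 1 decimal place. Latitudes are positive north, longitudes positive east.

Leg 1: φ1=-0.2010881, φ2=0.0365926, Δφ=0.2376807, Δλ=3.8479239 rad; a=sin²(Δφ/2)+cosφ1·cosφ2·sin²(Δλ/2)=0.8761135843; c=2·atan2(√a, √(1-a))=2.422232027; dist=6371·c=15432.040 ≈ 15432.0 km; running total=15432.0 km
Leg 1 bearing: y=sinΔλ·cosφ2=-0.64861266, x=cosφ1·sinφ2-sinφ1·cosφ2·cosΔλ=-0.11599957; θ=atan2(y, x)=-100.1397° <0 so +360° → 259.8603° ≈ 259.9°
Leg 2: φ1=0.0365926, φ2=0.8654355, Δφ=0.8288429, Δλ=-4.7488960 rad; a=sin²(Δφ/2)+cosφ1·cosφ2·sin²(Δλ/2)=0.4742493554; c=2·atan2(√a, √(1-a))=1.519272243; dist=6371·c=9679.283 ≈ 9679.3 km; running total=25111.3 km
Leg 2 bearing: y=sinΔλ·cosφ2=0.64787664, x=cosφ1·sinφ2-sinφ1·cosφ2·cosΔλ=0.76000228; θ=atan2(y, x)=40.4465° ≈ 40.4°
Leg 3: φ1=0.8654355, φ2=0.6409355, Δφ=-0.2245000, Δλ=2.7560337 rad; a=sin²(Δφ/2)+cosφ1·cosφ2·sin²(Δλ/2)=0.5131164651; c=2·atan2(√a, √(1-a))=1.597032267; dist=6371·c=10174.693 ≈ 10174.7 km; running total=35286.0 km
Leg 3 bearing: y=sinΔλ·cosφ2=0.30143961, x=cosφ1·sinφ2-sinφ1·cosφ2·cosΔλ=0.95312433; θ=atan2(y, x)=17.5503° ≈ 17.6°
Leg 4: φ1=0.6409355, φ2=0.2241841, Δφ=-0.4167515, Δλ=0.3919765 rad; a=sin²(Δφ/2)+cosφ1·cosφ2·sin²(Δλ/2)=0.0724309476; c=2·atan2(√a, √(1-a))=0.544979140; dist=6371·c=3472.062 ≈ 3472.1 km; running total=38758.1 km
Leg 4 bearing: y=sinΔλ·cosφ2=0.37245614, x=cosφ1·sinφ2-sinφ1·cosφ2·cosΔλ=-0.36057627; θ=atan2(y, x)=134.0715° ≈ 134.1°
Leg 5: φ1=0.2241841, φ2=-0.1267126, Δφ=-0.3508967, Δλ=2.9706761 rad; a=sin²(Δφ/2)+cosφ1·cosφ2·sin²(Δλ/2)=0.9905806087; c=2·atan2(√a, √(1-a))=2.947179529; dist=6371·c=18776.481 ≈ 18776.5 km; running total=57534.6 km
Leg 5 bearing: y=sinΔλ·cosφ2=0.16872204, x=cosφ1·sinφ2-sinφ1·cosφ2·cosΔλ=0.09410388; θ=atan2(y, x)=60.8496° ≈ 60.8°

Leg 1: dist=15432.0 km, bearing=259.9°
Leg 2: dist=9679.3 km, bearing=40.4°
Leg 3: dist=10174.7 km, bearing=17.6°
Leg 4: dist=3472.1 km, bearing=134.1°
Leg 5: dist=18776.5 km, bearing=60.8°
Total: 57534.6 km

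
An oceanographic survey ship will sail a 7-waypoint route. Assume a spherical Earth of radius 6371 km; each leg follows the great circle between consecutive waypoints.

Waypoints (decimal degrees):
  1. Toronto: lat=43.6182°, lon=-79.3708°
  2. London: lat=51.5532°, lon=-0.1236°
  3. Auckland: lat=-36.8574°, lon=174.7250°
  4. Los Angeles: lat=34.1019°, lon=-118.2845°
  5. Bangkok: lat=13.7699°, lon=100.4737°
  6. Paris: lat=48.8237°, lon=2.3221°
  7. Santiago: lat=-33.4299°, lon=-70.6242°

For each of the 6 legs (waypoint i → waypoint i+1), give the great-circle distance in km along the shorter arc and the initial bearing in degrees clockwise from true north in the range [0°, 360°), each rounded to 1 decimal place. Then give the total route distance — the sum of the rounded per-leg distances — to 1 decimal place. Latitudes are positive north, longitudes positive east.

Leg 1: φ1=0.7612812, φ2=0.8997731, Δφ=0.1384919, Δλ=1.3831246 rad; a=sin²(Δφ/2)+cosφ1·cosφ2·sin²(Δλ/2)=0.1878675751; c=2·atan2(√a, √(1-a))=0.896606185; dist=6371·c=5712.278 ≈ 5712.3 km; running total=5712.3 km
Leg 1 bearing: y=sinΔλ·cosφ2=0.61086991, x=cosφ1·sinφ2-sinφ1·cosφ2·cosΔλ=0.48696134; θ=atan2(y, x)=51.4395° ≈ 51.4°
Leg 2: φ1=0.8997731, φ2=-0.6432830, Δφ=-1.5430561, Δλ=3.0516838 rad; a=sin²(Δφ/2)+cosφ1·cosφ2·sin²(Δλ/2)=0.9826384308; c=2·atan2(√a, √(1-a))=2.877297479; dist=6371·c=18331.262 ≈ 18331.3 km; running total=24043.6 km
Leg 2 bearing: y=sinΔλ·cosφ2=0.07184200, x=cosφ1·sinφ2-sinφ1·cosφ2·cosΔλ=0.25115594; θ=atan2(y, x)=15.9629° ≈ 16.0°
Leg 3: φ1=-0.6432830, φ2=0.5951904, Δφ=1.2384734, Δλ=-5.1139805 rad; a=sin²(Δφ/2)+cosφ1·cosφ2·sin²(Δλ/2)=0.5386626129; c=2·atan2(√a, √(1-a))=1.648198818; dist=6371·c=10500.675 ≈ 10500.7 km; running total=34544.3 km
Leg 3 bearing: y=sinΔλ·cosφ2=0.76216279, x=cosφ1·sinφ2-sinφ1·cosφ2·cosΔλ=0.64275088; θ=atan2(y, x)=49.8582° ≈ 49.9°
Leg 4: φ1=0.5951904, φ2=0.2403301, Δφ=-0.3548603, Δλ=3.8180509 rad; a=sin²(Δφ/2)+cosφ1·cosφ2·sin²(Δλ/2)=0.7468466144; c=2·atan2(√a, √(1-a))=2.087127852; dist=6371·c=13297.092 ≈ 13297.1 km; running total=47841.4 km
Leg 4 bearing: y=sinΔλ·cosφ2=-0.60804249, x=cosφ1·sinφ2-sinφ1·cosφ2·cosΔλ=0.62173252; θ=atan2(y, x)=-44.3622° <0 so +360° → 315.6378° ≈ 315.6°
Leg 5: φ1=0.2403301, φ2=0.8521343, Δφ=0.6118042, Δλ=-1.7130686 rad; a=sin²(Δφ/2)+cosφ1·cosφ2·sin²(Δλ/2)=0.4557565863; c=2·atan2(√a, √(1-a))=1.482193616; dist=6371·c=9443.056 ≈ 9443.1 km; running total=57284.5 km
Leg 5 bearing: y=sinΔλ·cosφ2=-0.65172616, x=cosφ1·sinφ2-sinφ1·cosφ2·cosΔλ=0.75327491; θ=atan2(y, x)=-40.8660° <0 so +360° → 319.1340° ≈ 319.1°
Leg 6: φ1=0.8521343, φ2=-0.5834618, Δφ=-1.4355961, Δλ=-1.2731531 rad; a=sin²(Δφ/2)+cosφ1·cosφ2·sin²(Δλ/2)=0.6267649125; c=2·atan2(√a, √(1-a))=1.827123895; dist=6371·c=11640.606 ≈ 11640.6 km; running total=68925.1 km
Leg 6 bearing: y=sinΔλ·cosφ2=-0.79786512, x=cosφ1·sinφ2-sinφ1·cosφ2·cosΔλ=-0.54693133; θ=atan2(y, x)=-124.4304° <0 so +360° → 235.5696° ≈ 235.6°

Leg 1: dist=5712.3 km, bearing=51.4°
Leg 2: dist=18331.3 km, bearing=16.0°
Leg 3: dist=10500.7 km, bearing=49.9°
Leg 4: dist=13297.1 km, bearing=315.6°
Leg 5: dist=9443.1 km, bearing=319.1°
Leg 6: dist=11640.6 km, bearing=235.6°
Total: 68925.1 km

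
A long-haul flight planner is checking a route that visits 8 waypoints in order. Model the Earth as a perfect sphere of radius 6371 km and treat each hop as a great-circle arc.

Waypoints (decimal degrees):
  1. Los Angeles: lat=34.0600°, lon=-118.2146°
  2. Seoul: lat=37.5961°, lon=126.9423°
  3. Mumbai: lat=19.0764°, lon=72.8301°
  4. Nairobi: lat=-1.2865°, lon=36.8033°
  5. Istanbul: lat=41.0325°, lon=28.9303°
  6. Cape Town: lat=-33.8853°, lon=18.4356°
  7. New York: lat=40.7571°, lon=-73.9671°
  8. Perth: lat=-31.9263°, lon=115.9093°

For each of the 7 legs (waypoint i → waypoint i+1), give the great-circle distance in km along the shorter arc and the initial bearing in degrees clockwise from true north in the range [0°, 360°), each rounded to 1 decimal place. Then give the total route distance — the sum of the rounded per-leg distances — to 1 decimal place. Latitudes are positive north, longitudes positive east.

Leg 1: dist=9587.3 km, bearing=313.9°
Leg 2: dist=5596.5 km, bearing=264.1°
Leg 3: dist=4538.7 km, bearing=244.1°
Leg 4: dist=4772.5 km, bearing=351.3°
Leg 5: dist=8399.5 km, bearing=189.0°
Leg 6: dist=12562.4 km, bearing=304.7°
Leg 7: dist=18695.2 km, bearing=314.9°
Total: 64152.1 km

Leg 1: φ1=0.5944591, φ2=0.6561757, Δφ=0.0617166, Δλ=4.2787951 rad; a=sin²(Δφ/2)+cosφ1·cosφ2·sin²(Δλ/2)=0.4670458449; c=2·atan2(√a, √(1-a))=1.504840206; dist=6371·c=9587.337 ≈ 9587.3 km; running total=9587.3 km
Leg 1 bearing: y=sinΔλ·cosφ2=-0.71901019, x=cosφ1·sinφ2-sinφ1·cosφ2·cosΔλ=0.69186736; θ=atan2(y, x)=-46.1021° <0 so +360° → 313.8979° ≈ 313.9°
Leg 2: φ1=0.6561757, φ2=0.3329460, Δφ=-0.3232297, Δλ=-0.9444361 rad; a=sin²(Δφ/2)+cosφ1·cosφ2·sin²(Δλ/2)=0.1808234957; c=2·atan2(√a, √(1-a))=0.878439627; dist=6371·c=5596.539 ≈ 5596.5 km; running total=15183.8 km
Leg 2 bearing: y=sinΔλ·cosφ2=-0.76567506, x=cosφ1·sinφ2-sinφ1·cosφ2·cosΔλ=-0.07903883; θ=atan2(y, x)=-95.8936° <0 so +360° → 264.1064° ≈ 264.1°
Leg 3: φ1=0.3329460, φ2=-0.0224537, Δφ=-0.3553997, Δλ=-0.6287863 rad; a=sin²(Δφ/2)+cosφ1·cosφ2·sin²(Δλ/2)=0.1216008834; c=2·atan2(√a, √(1-a))=0.712395501; dist=6371·c=4538.672 ≈ 4538.7 km; running total=19722.5 km
Leg 3 bearing: y=sinΔλ·cosφ2=-0.58801534, x=cosφ1·sinφ2-sinφ1·cosφ2·cosΔλ=-0.28547222; θ=atan2(y, x)=-115.8958° <0 so +360° → 244.1042° ≈ 244.1°
Leg 4: φ1=-0.0224537, φ2=0.7161522, Δφ=0.7386059, Δλ=-0.1374098 rad; a=sin²(Δφ/2)+cosφ1·cosφ2·sin²(Δλ/2)=0.1338503120; c=2·atan2(√a, √(1-a))=0.749103923; dist=6371·c=4772.541 ≈ 4772.5 km; running total=24495.0 km
Leg 4 bearing: y=sinΔλ·cosφ2=-0.10332744, x=cosφ1·sinφ2-sinφ1·cosφ2·cosΔλ=0.67309811; θ=atan2(y, x)=-8.7274° <0 so +360° → 351.2726° ≈ 351.3°
Leg 5: φ1=0.7161522, φ2=-0.5914101, Δφ=-1.3075623, Δλ=-0.1831671 rad; a=sin²(Δφ/2)+cosφ1·cosφ2·sin²(Δλ/2)=0.3751354783; c=2·atan2(√a, √(1-a))=1.318395904; dist=6371·c=8399.500 ≈ 8399.5 km; running total=32894.5 km
Leg 5 bearing: y=sinΔλ·cosφ2=-0.15120829, x=cosφ1·sinφ2-sinφ1·cosφ2·cosΔλ=-0.95643685; θ=atan2(y, x)=-171.0162° <0 so +360° → 188.9838° ≈ 189.0°
Leg 6: φ1=-0.5914101, φ2=0.7113456, Δφ=1.3027556, Δλ=-1.6127314 rad; a=sin²(Δφ/2)+cosφ1·cosφ2·sin²(Δλ/2)=0.6951745650; c=2·atan2(√a, √(1-a))=1.971807103; dist=6371·c=12562.383 ≈ 12562.4 km; running total=45456.9 km
Leg 6 bearing: y=sinΔλ·cosφ2=-0.75681815, x=cosφ1·sinφ2-sinφ1·cosφ2·cosΔλ=0.52426505; θ=atan2(y, x)=-55.2888° <0 so +360° → 304.7112° ≈ 304.7°
Leg 7: φ1=0.7113456, φ2=-0.5572191, Δφ=-1.2685646, Δλ=3.3139684 rad; a=sin²(Δφ/2)+cosφ1·cosφ2·sin²(Δλ/2)=0.9893091393; c=2·atan2(√a, √(1-a))=2.934429166; dist=6371·c=18695.248 ≈ 18695.2 km; running total=64152.1 km
Leg 7 bearing: y=sinΔλ·cosφ2=-0.14557682, x=cosφ1·sinφ2-sinφ1·cosφ2·cosΔλ=0.14530538; θ=atan2(y, x)=-45.0535° <0 so +360° → 314.9465° ≈ 314.9°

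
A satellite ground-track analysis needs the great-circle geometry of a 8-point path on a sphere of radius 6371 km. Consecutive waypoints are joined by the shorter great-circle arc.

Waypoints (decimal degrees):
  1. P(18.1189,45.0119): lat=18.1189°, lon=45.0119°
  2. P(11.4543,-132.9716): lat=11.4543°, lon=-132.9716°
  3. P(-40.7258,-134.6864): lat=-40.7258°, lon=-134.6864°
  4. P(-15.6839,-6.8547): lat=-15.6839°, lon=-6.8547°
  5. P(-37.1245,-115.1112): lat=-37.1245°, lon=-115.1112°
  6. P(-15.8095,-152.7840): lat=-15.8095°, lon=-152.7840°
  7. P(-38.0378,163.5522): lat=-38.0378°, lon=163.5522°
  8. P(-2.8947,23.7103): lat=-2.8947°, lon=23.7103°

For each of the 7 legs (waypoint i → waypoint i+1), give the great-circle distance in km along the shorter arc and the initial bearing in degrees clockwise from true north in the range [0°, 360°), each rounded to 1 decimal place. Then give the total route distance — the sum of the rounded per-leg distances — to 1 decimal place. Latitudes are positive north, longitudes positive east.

Leg 1: φ1=0.3162345, φ2=0.1999152, Δφ=-0.1163192, Δλ=-3.1063981 rad; a=sin²(Δφ/2)+cosφ1·cosφ2·sin²(Δλ/2)=0.9345745197; c=2·atan2(√a, √(1-a))=2.624275361; dist=6371·c=16719.258 ≈ 16719.3 km; running total=16719.3 km
Leg 1 bearing: y=sinΔλ·cosφ2=-0.03448649, x=cosφ1·sinφ2-sinφ1·cosφ2·cosΔλ=0.49334636; θ=atan2(y, x)=-3.9987° <0 so +360° → 356.0013° ≈ 356.0°
Leg 2: φ1=0.1999152, φ2=-0.7107993, Δφ=-0.9107145, Δλ=-0.0299289 rad; a=sin²(Δφ/2)+cosφ1·cosφ2·sin²(Δλ/2)=0.1935755877; c=2·atan2(√a, √(1-a))=0.911135561; dist=6371·c=5804.845 ≈ 5804.8 km; running total=22524.1 km
Leg 2 bearing: y=sinΔλ·cosφ2=-0.02267795, x=cosφ1·sinφ2-sinφ1·cosφ2·cosΔλ=-0.78987469; θ=atan2(y, x)=-178.3554° <0 so +360° → 181.6446° ≈ 181.6°
Leg 3: φ1=-0.7107993, φ2=-0.2737357, Δφ=0.4370636, Δλ=2.2310841 rad; a=sin²(Δφ/2)+cosφ1·cosφ2·sin²(Δλ/2)=0.6355684650; c=2·atan2(√a, √(1-a))=1.845370338; dist=6371·c=11756.854 ≈ 11756.9 km; running total=34281.0 km
Leg 3 bearing: y=sinΔλ·cosφ2=0.76040917, x=cosφ1·sinφ2-sinφ1·cosφ2·cosΔλ=-0.59013783; θ=atan2(y, x)=127.8143° ≈ 127.8°
Leg 4: φ1=-0.2737357, φ2=-0.6479448, Δφ=-0.3742091, Δλ=-1.8894324 rad; a=sin²(Δφ/2)+cosφ1·cosφ2·sin²(Δλ/2)=0.5386611595; c=2·atan2(√a, √(1-a))=1.648195902; dist=6371·c=10500.656 ≈ 10500.7 km; running total=44781.7 km
Leg 4 bearing: y=sinΔλ·cosφ2=-0.75719140, x=cosφ1·sinφ2-sinφ1·cosφ2·cosΔλ=-0.64860037; θ=atan2(y, x)=-130.5829° <0 so +360° → 229.4171° ≈ 229.4°
Leg 5: φ1=-0.6479448, φ2=-0.2759278, Δφ=0.3720169, Δλ=-0.6575144 rad; a=sin²(Δφ/2)+cosφ1·cosφ2·sin²(Δλ/2)=0.1141736628; c=2·atan2(√a, √(1-a))=0.689360890; dist=6371·c=4391.918 ≈ 4391.9 km; running total=49173.6 km
Leg 5 bearing: y=sinΔλ·cosφ2=-0.58803323, x=cosφ1·sinφ2-sinφ1·cosφ2·cosΔλ=0.24242333; θ=atan2(y, x)=-67.5955° <0 so +360° → 292.4045° ≈ 292.4°
Leg 6: φ1=-0.2759278, φ2=-0.6638849, Δφ=-0.3879570, Δλ=5.5211082 rad; a=sin²(Δφ/2)+cosφ1·cosφ2·sin²(Δλ/2)=0.1419620879; c=2·atan2(√a, √(1-a))=0.772632190; dist=6371·c=4922.440 ≈ 4922.4 km; running total=54096.0 km
Leg 6 bearing: y=sinΔλ·cosφ2=-0.54378216, x=cosφ1·sinφ2-sinφ1·cosφ2·cosΔλ=-0.43764868; θ=atan2(y, x)=-128.8279° <0 so +360° → 231.1721° ≈ 231.2°
Leg 7: φ1=-0.6638849, φ2=-0.0505220, Δφ=0.6133628, Δλ=-2.4407016 rad; a=sin²(Δφ/2)+cosφ1·cosφ2·sin²(Δλ/2)=0.7850275861; c=2·atan2(√a, √(1-a))=2.177369332; dist=6371·c=13872.020 ≈ 13872.0 km; running total=67968.0 km
Leg 7 bearing: y=sinΔλ·cosφ2=-0.64407609, x=cosφ1·sinφ2-sinφ1·cosφ2·cosΔλ=-0.51010106; θ=atan2(y, x)=-128.3788° <0 so +360° → 231.6212° ≈ 231.6°

Leg 1: dist=16719.3 km, bearing=356.0°
Leg 2: dist=5804.8 km, bearing=181.6°
Leg 3: dist=11756.9 km, bearing=127.8°
Leg 4: dist=10500.7 km, bearing=229.4°
Leg 5: dist=4391.9 km, bearing=292.4°
Leg 6: dist=4922.4 km, bearing=231.2°
Leg 7: dist=13872.0 km, bearing=231.6°
Total: 67968.0 km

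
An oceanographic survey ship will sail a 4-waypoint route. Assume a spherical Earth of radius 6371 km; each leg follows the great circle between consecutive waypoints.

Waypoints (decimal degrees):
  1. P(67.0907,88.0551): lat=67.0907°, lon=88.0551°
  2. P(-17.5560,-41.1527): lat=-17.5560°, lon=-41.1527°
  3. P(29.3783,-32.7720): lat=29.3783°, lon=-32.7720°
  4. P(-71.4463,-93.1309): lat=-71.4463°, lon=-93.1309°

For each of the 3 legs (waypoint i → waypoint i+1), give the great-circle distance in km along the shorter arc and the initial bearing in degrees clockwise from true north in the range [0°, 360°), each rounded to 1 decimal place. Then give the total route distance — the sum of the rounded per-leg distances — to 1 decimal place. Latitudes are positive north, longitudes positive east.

Leg 1: φ1=1.1709536, φ2=-0.3064100, Δφ=-1.4773636, Δλ=-2.2551015 rad; a=sin²(Δφ/2)+cosφ1·cosφ2·sin²(Δλ/2)=0.7562285668; c=2·atan2(√a, √(1-a))=2.108840097; dist=6371·c=13435.420 ≈ 13435.4 km; running total=13435.4 km
Leg 1 bearing: y=sinΔλ·cosφ2=-0.73876754, x=cosφ1·sinφ2-sinφ1·cosφ2·cosΔλ=0.43773303; θ=atan2(y, x)=-59.3525° <0 so +360° → 300.6475° ≈ 300.6°
Leg 2: φ1=-0.3064100, φ2=0.5127481, Δφ=0.8191581, Δλ=0.1462708 rad; a=sin²(Δφ/2)+cosφ1·cosφ2·sin²(Δλ/2)=0.1630176495; c=2·atan2(√a, √(1-a))=0.831233916; dist=6371·c=5295.791 ≈ 5295.8 km; running total=18731.2 km
Leg 2 bearing: y=sinΔλ·cosφ2=0.12700632, x=cosφ1·sinφ2-sinφ1·cosφ2·cosΔλ=0.72776437; θ=atan2(y, x)=9.8993° ≈ 9.9°
Leg 3: φ1=0.5127481, φ2=-1.2469732, Δφ=-1.7597212, Δλ=-1.0534615 rad; a=sin²(Δφ/2)+cosφ1·cosφ2·sin²(Δλ/2)=0.6639733394; c=2·atan2(√a, √(1-a))=1.904925554; dist=6371·c=12136.281 ≈ 12136.3 km; running total=30867.5 km
Leg 3 bearing: y=sinΔλ·cosφ2=-0.27655467, x=cosφ1·sinφ2-sinφ1·cosφ2·cosΔλ=-0.90330974; θ=atan2(y, x)=-162.9777° <0 so +360° → 197.0223° ≈ 197.0°

Leg 1: dist=13435.4 km, bearing=300.6°
Leg 2: dist=5295.8 km, bearing=9.9°
Leg 3: dist=12136.3 km, bearing=197.0°
Total: 30867.5 km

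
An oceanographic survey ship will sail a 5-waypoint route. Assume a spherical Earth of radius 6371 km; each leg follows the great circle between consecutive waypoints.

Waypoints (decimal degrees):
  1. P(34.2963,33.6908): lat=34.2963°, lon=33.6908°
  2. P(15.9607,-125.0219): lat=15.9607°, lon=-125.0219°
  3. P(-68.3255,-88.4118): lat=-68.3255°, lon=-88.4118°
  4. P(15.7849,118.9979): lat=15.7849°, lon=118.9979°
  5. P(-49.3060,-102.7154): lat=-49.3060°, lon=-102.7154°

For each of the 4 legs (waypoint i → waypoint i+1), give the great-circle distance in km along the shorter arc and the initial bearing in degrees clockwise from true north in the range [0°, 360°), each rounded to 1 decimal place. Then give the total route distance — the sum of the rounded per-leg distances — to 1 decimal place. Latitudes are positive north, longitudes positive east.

Leg 1: dist=13989.8 km, bearing=334.5°
Leg 2: dist=9819.5 km, bearing=167.3°
Leg 3: dist=13858.4 km, bearing=212.6°
Leg 4: dist=14724.9 km, bearing=144.0°
Total: 52392.6 km

Leg 1: φ1=0.5985834, φ2=0.2785668, Δφ=-0.3200166, Δλ=-2.7700592 rad; a=sin²(Δφ/2)+cosφ1·cosφ2·sin²(Δλ/2)=0.7925760940; c=2·atan2(√a, √(1-a))=2.195864044; dist=6371·c=13989.8498 ≈ 13989.8 km; running total=13989.8 km
Leg 1 bearing: y=sinΔλ·cosφ2=-0.34904953, x=cosφ1·sinφ2-sinφ1·cosφ2·cosΔλ=0.73195720; θ=atan2(y, x)=-25.4951° <0 so +360° → 334.5049° ≈ 334.5°
Leg 2: φ1=0.2785668, φ2=-1.1925049, Δφ=-1.4710717, Δλ=0.6389668 rad; a=sin²(Δφ/2)+cosφ1·cosφ2·sin²(Δλ/2)=0.4852482809; c=2·atan2(√a, √(1-a))=1.541288607; dist=6371·c=9819.5497 ≈ 9819.5 km; running total=23809.3 km
Leg 2 bearing: y=sinΔλ·cosφ2=0.22025791, x=cosφ1·sinφ2-sinφ1·cosφ2·cosΔλ=-0.97499539; θ=atan2(y, x)=167.2702° ≈ 167.3°
Leg 3: φ1=-1.1925049, φ2=0.2754985, Δφ=1.4680034, Δλ=3.6199822 rad; a=sin²(Δφ/2)+cosφ1·cosφ2·sin²(Δλ/2)=0.7841501874; c=2·atan2(√a, √(1-a))=2.175235098; dist=6371·c=13858.423 ≈ 13858.4 km; running total=37667.7 km
Leg 3 bearing: y=sinΔλ·cosφ2=-0.44299015, x=cosφ1·sinφ2-sinφ1·cosφ2·cosΔλ=-0.69339340; θ=atan2(y, x)=-147.4266° <0 so +360° → 212.5734° ≈ 212.6°
Leg 4: φ1=0.2754985, φ2=-0.8605520, Δφ=-1.1360505, Δλ=-3.8696271 rad; a=sin²(Δφ/2)+cosφ1·cosφ2·sin²(Δλ/2)=0.8373092502; c=2·atan2(√a, √(1-a))=2.311244086; dist=6371·c=14724.936 ≈ 14724.9 km; running total=52392.6 km
Leg 4 bearing: y=sinΔλ·cosφ2=0.43385583, x=cosφ1·sinφ2-sinφ1·cosφ2·cosΔλ=-0.59720934; θ=atan2(y, x)=144.0026° ≈ 144.0°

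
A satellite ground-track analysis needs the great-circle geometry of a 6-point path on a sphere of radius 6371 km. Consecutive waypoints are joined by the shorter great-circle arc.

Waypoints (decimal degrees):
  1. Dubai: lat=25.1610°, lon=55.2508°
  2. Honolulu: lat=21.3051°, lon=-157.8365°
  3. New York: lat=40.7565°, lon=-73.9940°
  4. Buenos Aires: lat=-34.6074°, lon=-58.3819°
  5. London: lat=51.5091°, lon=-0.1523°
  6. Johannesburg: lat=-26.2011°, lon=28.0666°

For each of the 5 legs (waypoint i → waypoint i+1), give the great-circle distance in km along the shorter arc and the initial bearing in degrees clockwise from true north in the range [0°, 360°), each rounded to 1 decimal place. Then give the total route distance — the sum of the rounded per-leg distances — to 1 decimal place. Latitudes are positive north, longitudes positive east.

Leg 1: φ1=0.4391423, φ2=0.3718441, Δφ=-0.0672982, Δλ=-3.7190750 rad; a=sin²(Δφ/2)+cosφ1·cosφ2·sin²(Δλ/2)=0.7760201897; c=2·atan2(√a, √(1-a))=2.155605622; dist=6371·c=13733.363 ≈ 13733.4 km; running total=13733.4 km
Leg 1 bearing: y=sinΔλ·cosφ2=0.50860774, x=cosφ1·sinφ2-sinφ1·cosφ2·cosΔλ=0.66073413; θ=atan2(y, x)=37.5877° ≈ 37.6°
Leg 2: φ1=0.3718441, φ2=0.7113351, Δφ=0.3394910, Δλ=1.4633277 rad; a=sin²(Δφ/2)+cosφ1·cosφ2·sin²(Δλ/2)=0.3435508262; c=2·atan2(√a, √(1-a))=1.252553244; dist=6371·c=7980.017 ≈ 7980.0 km; running total=21713.4 km
Leg 2 bearing: y=sinΔλ·cosφ2=0.75312081, x=cosφ1·sinφ2-sinφ1·cosφ2·cosΔλ=0.57870862; θ=atan2(y, x)=52.4608° ≈ 52.5°
Leg 3: φ1=0.7113351, φ2=-0.6040131, Δφ=-1.3153482, Δλ=0.2724825 rad; a=sin²(Δφ/2)+cosφ1·cosφ2·sin²(Δλ/2)=0.3851615812; c=2·atan2(√a, √(1-a))=1.339050696; dist=6371·c=8531.092 ≈ 8531.1 km; running total=30244.5 km
Leg 3 bearing: y=sinΔλ·cosφ2=0.22150537, x=cosφ1·sinφ2-sinφ1·cosφ2·cosΔλ=-0.94772566; θ=atan2(y, x)=166.8448° ≈ 166.8°
Leg 4: φ1=-0.6040131, φ2=0.8990034, Δφ=1.5030165, Δλ=1.0162982 rad; a=sin²(Δφ/2)+cosφ1·cosφ2·sin²(Δλ/2)=0.5874108322; c=2·atan2(√a, √(1-a))=1.746520967; dist=6371·c=11127.085 ≈ 11127.1 km; running total=41371.6 km
Leg 4 bearing: y=sinΔλ·cosφ2=0.52913436, x=cosφ1·sinφ2-sinφ1·cosφ2·cosΔλ=0.83033380; θ=atan2(y, x)=32.5075° ≈ 32.5°
Leg 5: φ1=0.8990034, φ2=-0.4572955, Δφ=-1.3562989, Δλ=0.4925127 rad; a=sin²(Δφ/2)+cosφ1·cosφ2·sin²(Δλ/2)=0.4267577448; c=2·atan2(√a, √(1-a))=1.423782822; dist=6371·c=9070.920 ≈ 9070.9 km; running total=50442.5 km
Leg 5 bearing: y=sinΔλ·cosφ2=0.42425694, x=cosφ1·sinφ2-sinφ1·cosφ2·cosΔλ=-0.89361532; θ=atan2(y, x)=154.6033° ≈ 154.6°

Leg 1: dist=13733.4 km, bearing=37.6°
Leg 2: dist=7980.0 km, bearing=52.5°
Leg 3: dist=8531.1 km, bearing=166.8°
Leg 4: dist=11127.1 km, bearing=32.5°
Leg 5: dist=9070.9 km, bearing=154.6°
Total: 50442.5 km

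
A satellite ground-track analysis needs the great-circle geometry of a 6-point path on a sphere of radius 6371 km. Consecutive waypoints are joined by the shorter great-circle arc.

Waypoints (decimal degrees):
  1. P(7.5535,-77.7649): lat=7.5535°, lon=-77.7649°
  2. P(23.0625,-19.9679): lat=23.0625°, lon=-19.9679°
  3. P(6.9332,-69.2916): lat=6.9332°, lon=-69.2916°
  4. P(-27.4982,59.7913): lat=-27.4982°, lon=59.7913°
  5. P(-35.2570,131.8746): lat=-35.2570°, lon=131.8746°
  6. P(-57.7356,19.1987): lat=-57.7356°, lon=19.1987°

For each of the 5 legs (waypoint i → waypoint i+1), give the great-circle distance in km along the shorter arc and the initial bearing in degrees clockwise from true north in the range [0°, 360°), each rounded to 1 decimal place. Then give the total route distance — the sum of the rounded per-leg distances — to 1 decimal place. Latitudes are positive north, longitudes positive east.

Leg 1: dist=6391.7 km, bearing=67.4°
Leg 2: dist=5561.3 km, bearing=259.3°
Leg 3: dist=14194.3 km, bearing=119.6°
Leg 4: dist=6749.8 km, bearing=117.0°
Leg 5: dist=7931.9 km, bearing=211.3°
Total: 40829.0 km

Leg 1: φ1=0.1318334, φ2=0.4025166, Δφ=0.2706831, Δλ=1.0087479 rad; a=sin²(Δφ/2)+cosφ1·cosφ2·sin²(Δλ/2)=0.2312159713; c=2·atan2(√a, √(1-a))=1.003245990; dist=6371·c=6391.680 ≈ 6391.7 km; running total=6391.7 km
Leg 1 bearing: y=sinΔλ·cosφ2=0.77853811, x=cosφ1·sinφ2-sinφ1·cosφ2·cosΔλ=0.32388113; θ=atan2(y, x)=67.4121° ≈ 67.4°
Leg 2: φ1=0.4025166, φ2=0.1210072, Δφ=-0.2815094, Δλ=-0.8608610 rad; a=sin²(Δφ/2)+cosφ1·cosφ2·sin²(Δλ/2)=0.1787026036; c=2·atan2(√a, √(1-a))=0.872916304; dist=6371·c=5561.3498 ≈ 5561.3 km; running total=11953.0 km
Leg 2 bearing: y=sinΔλ·cosφ2=-0.75285823, x=cosφ1·sinφ2-sinφ1·cosφ2·cosΔλ=-0.14239531; θ=atan2(y, x)=-100.7104° <0 so +360° → 259.2896° ≈ 259.3°
Leg 3: φ1=0.1210072, φ2=-0.4799341, Δφ=-0.6009413, Δλ=2.2529216 rad; a=sin²(Δφ/2)+cosφ1·cosφ2·sin²(Δλ/2)=0.8054329788; c=2·atan2(√a, √(1-a))=2.227950205; dist=6371·c=14194.271 ≈ 14194.3 km; running total=26147.3 km
Leg 3 bearing: y=sinΔλ·cosφ2=0.68853976, x=cosφ1·sinφ2-sinφ1·cosφ2·cosΔλ=-0.39083984; θ=atan2(y, x)=119.5808° ≈ 119.6°
Leg 4: φ1=-0.4799341, φ2=-0.6153507, Δφ=-0.1354166, Δλ=1.2580909 rad; a=sin²(Δφ/2)+cosφ1·cosφ2·sin²(Δλ/2)=0.2553244194; c=2·atan2(√a, √(1-a))=1.059450736; dist=6371·c=6749.761 ≈ 6749.8 km; running total=32897.1 km
Leg 4 bearing: y=sinΔλ·cosφ2=0.77697124, x=cosφ1·sinφ2-sinφ1·cosφ2·cosΔλ=-0.39604435; θ=atan2(y, x)=117.0092° ≈ 117.0°
Leg 5: φ1=-0.6153507, φ2=-1.0076763, Δφ=-0.3923256, Δλ=-1.9665654 rad; a=sin²(Δφ/2)+cosφ1·cosφ2·sin²(Δλ/2)=0.3399677824; c=2·atan2(√a, √(1-a))=1.244998827; dist=6371·c=7931.888 ≈ 7931.9 km; running total=40829.0 km
Leg 5 bearing: y=sinΔλ·cosφ2=-0.49256240, x=cosφ1·sinφ2-sinφ1·cosφ2·cosΔλ=-0.80928428; θ=atan2(y, x)=-148.6737° <0 so +360° → 211.3263° ≈ 211.3°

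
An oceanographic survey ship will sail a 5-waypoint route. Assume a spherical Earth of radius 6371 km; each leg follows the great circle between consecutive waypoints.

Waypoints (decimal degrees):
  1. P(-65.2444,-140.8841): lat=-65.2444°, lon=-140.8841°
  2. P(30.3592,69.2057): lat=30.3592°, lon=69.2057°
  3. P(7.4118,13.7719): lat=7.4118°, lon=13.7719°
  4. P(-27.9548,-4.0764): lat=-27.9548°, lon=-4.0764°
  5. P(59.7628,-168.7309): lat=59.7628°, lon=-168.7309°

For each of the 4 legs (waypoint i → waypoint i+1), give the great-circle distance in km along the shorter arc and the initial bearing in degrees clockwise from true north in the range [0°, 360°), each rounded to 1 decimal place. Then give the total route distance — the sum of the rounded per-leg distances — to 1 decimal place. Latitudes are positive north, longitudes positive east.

Leg 1: φ1=-1.1387296, φ2=0.5298680, Δφ=1.6685976, Δλ=3.6667587 rad; a=sin²(Δφ/2)+cosφ1·cosφ2·sin²(Δλ/2)=0.8858037234; c=2·atan2(√a, √(1-a))=2.452160658; dist=6371·c=15622.716 ≈ 15622.7 km; running total=15622.7 km
Leg 1 bearing: y=sinΔλ·cosφ2=-0.43260757, x=cosφ1·sinφ2-sinφ1·cosφ2·cosΔλ=-0.46633962; θ=atan2(y, x)=-137.1490° <0 so +360° → 222.8510° ≈ 222.9°
Leg 2: φ1=0.5298680, φ2=0.1293603, Δφ=-0.4005077, Δλ=-0.9675023 rad; a=sin²(Δφ/2)+cosφ1·cosφ2·sin²(Δλ/2)=0.2246665124; c=2·atan2(√a, √(1-a))=0.987633264; dist=6371·c=6292.212 ≈ 6292.2 km; running total=21914.9 km
Leg 2 bearing: y=sinΔλ·cosφ2=-0.81659079, x=cosφ1·sinφ2-sinφ1·cosφ2·cosΔλ=-0.17304729; θ=atan2(y, x)=-101.9648° <0 so +360° → 258.0352° ≈ 258.0°
Leg 3: φ1=0.1293603, φ2=-0.4879033, Δφ=-0.6172636, Δλ=-0.3115116 rad; a=sin²(Δφ/2)+cosφ1·cosφ2·sin²(Δλ/2)=0.1133461640; c=2·atan2(√a, √(1-a))=0.686754751; dist=6371·c=4375.315 ≈ 4375.3 km; running total=26290.2 km
Leg 3 bearing: y=sinΔλ·cosφ2=-0.27073496, x=cosφ1·sinφ2-sinφ1·cosφ2·cosΔλ=-0.57332175; θ=atan2(y, x)=-154.7223° <0 so +360° → 205.2777° ≈ 205.3°
Leg 4: φ1=-0.4879033, φ2=1.0430576, Δφ=1.5309609, Δλ=-2.8737632 rad; a=sin²(Δφ/2)+cosφ1·cosφ2·sin²(Δλ/2)=0.9169800607; c=2·atan2(√a, √(1-a))=2.557041984; dist=6371·c=16290.914 ≈ 16290.9 km; running total=42581.1 km
Leg 4 bearing: y=sinΔλ·cosφ2=-0.13326714, x=cosφ1·sinφ2-sinφ1·cosφ2·cosΔλ=0.53549079; θ=atan2(y, x)=-13.9752° <0 so +360° → 346.0248° ≈ 346.0°

Leg 1: dist=15622.7 km, bearing=222.9°
Leg 2: dist=6292.2 km, bearing=258.0°
Leg 3: dist=4375.3 km, bearing=205.3°
Leg 4: dist=16290.9 km, bearing=346.0°
Total: 42581.1 km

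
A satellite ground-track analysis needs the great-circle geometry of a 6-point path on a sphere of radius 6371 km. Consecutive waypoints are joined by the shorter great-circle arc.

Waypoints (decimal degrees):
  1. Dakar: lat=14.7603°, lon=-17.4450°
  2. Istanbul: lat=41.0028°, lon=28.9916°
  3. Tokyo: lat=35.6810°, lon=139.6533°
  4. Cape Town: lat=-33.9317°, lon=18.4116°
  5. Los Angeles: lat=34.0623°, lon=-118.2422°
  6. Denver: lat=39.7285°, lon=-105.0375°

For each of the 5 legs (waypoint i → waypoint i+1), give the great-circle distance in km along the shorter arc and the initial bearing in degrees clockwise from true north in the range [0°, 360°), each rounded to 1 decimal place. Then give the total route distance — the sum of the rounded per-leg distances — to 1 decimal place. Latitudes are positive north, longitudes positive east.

Leg 1: φ1=0.2576158, φ2=0.7156339, Δφ=0.4580180, Δλ=0.8104716 rad; a=sin²(Δφ/2)+cosφ1·cosφ2·sin²(Δλ/2)=0.1649572123; c=2·atan2(√a, √(1-a))=0.836472259; dist=6371·c=5329.165 ≈ 5329.2 km; running total=5329.2 km
Leg 1 bearing: y=sinΔλ·cosφ2=0.54684856, x=cosφ1·sinφ2-sinφ1·cosφ2·cosΔλ=0.50193821; θ=atan2(y, x)=47.4520° ≈ 47.5°
Leg 2: φ1=0.7156339, φ2=0.6227509, Δφ=-0.0928829, Δλ=1.9314110 rad; a=sin²(Δφ/2)+cosφ1·cosφ2·sin²(Δλ/2)=0.4168084778; c=2·atan2(√a, √(1-a))=1.403635886; dist=6371·c=8942.564 ≈ 8942.6 km; running total=14271.8 km
Leg 2 bearing: y=sinΔλ·cosφ2=0.76003142, x=cosφ1·sinφ2-sinφ1·cosφ2·cosΔλ=0.62822681; θ=atan2(y, x)=50.4235° ≈ 50.4°
Leg 3: φ1=0.6227509, φ2=-0.5922199, Δφ=-1.2149708, Δλ=-2.1160669 rad; a=sin²(Δφ/2)+cosφ1·cosφ2·sin²(Δλ/2)=0.8375640771; c=2·atan2(√a, √(1-a))=2.311934736; dist=6371·c=14729.336 ≈ 14729.3 km; running total=29001.1 km
Leg 3 bearing: y=sinΔλ·cosφ2=-0.70938578, x=cosφ1·sinφ2-sinφ1·cosφ2·cosΔλ=-0.20241984; θ=atan2(y, x)=-105.9258° <0 so +360° → 254.0742° ≈ 254.1°
Leg 4: φ1=-0.5922199, φ2=0.5944993, Δφ=1.1867192, Δλ=-2.3850587 rad; a=sin²(Δφ/2)+cosφ1·cosφ2·sin²(Δλ/2)=0.9062507944; c=2·atan2(√a, √(1-a))=2.519226890; dist=6371·c=16049.995 ≈ 16050.0 km; running total=45051.1 km
Leg 4 bearing: y=sinΔλ·cosφ2=-0.56863781, x=cosφ1·sinφ2-sinφ1·cosφ2·cosΔλ=0.12842199; θ=atan2(y, x)=-77.2737° <0 so +360° → 282.7263° ≈ 282.7°
Leg 5: φ1=0.5944993, φ2=0.6933931, Δφ=0.0988938, Δλ=0.2304655 rad; a=sin²(Δφ/2)+cosφ1·cosφ2·sin²(Δλ/2)=0.0108658066; c=2·atan2(√a, √(1-a))=0.208857765; dist=6371·c=1330.633 ≈ 1330.6 km; running total=46381.7 km
Leg 5 bearing: y=sinΔλ·cosφ2=0.17568190, x=cosφ1·sinφ2-sinφ1·cosφ2·cosΔλ=0.11012190; θ=atan2(y, x)=57.9195° ≈ 57.9°

Leg 1: dist=5329.2 km, bearing=47.5°
Leg 2: dist=8942.6 km, bearing=50.4°
Leg 3: dist=14729.3 km, bearing=254.1°
Leg 4: dist=16050.0 km, bearing=282.7°
Leg 5: dist=1330.6 km, bearing=57.9°
Total: 46381.7 km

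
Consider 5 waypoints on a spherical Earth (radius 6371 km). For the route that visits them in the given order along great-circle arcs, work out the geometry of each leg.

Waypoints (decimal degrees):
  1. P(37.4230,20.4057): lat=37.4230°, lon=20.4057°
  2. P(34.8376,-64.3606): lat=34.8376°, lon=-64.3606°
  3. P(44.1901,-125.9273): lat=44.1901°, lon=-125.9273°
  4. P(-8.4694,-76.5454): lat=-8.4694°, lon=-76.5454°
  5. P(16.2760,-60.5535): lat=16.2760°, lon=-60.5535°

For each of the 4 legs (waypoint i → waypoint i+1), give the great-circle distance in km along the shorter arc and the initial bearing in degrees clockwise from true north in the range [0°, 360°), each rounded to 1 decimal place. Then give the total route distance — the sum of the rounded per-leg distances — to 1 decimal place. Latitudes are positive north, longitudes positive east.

Leg 1: φ1=0.6531546, φ2=0.6080308, Δφ=-0.0451237, Δλ=-1.4794510 rad; a=sin²(Δφ/2)+cosφ1·cosφ2·sin²(Δλ/2)=0.2966968487; c=2·atan2(√a, √(1-a))=1.152059977; dist=6371·c=7339.774 ≈ 7339.8 km; running total=7339.8 km
Leg 1 bearing: y=sinΔλ·cosφ2=-0.81735263, x=cosφ1·sinφ2-sinφ1·cosφ2·cosΔλ=0.40817398; θ=atan2(y, x)=-63.4631° <0 so +360° → 296.5369° ≈ 296.5°
Leg 2: φ1=0.6080308, φ2=0.7712627, Δφ=0.1632319, Δλ=-1.0745416 rad; a=sin²(Δφ/2)+cosφ1·cosφ2·sin²(Δλ/2)=0.1607990046; c=2·atan2(√a, √(1-a))=0.825210959; dist=6371·c=5257.419 ≈ 5257.4 km; running total=12597.2 km
Leg 2 bearing: y=sinΔλ·cosφ2=-0.63053703, x=cosφ1·sinφ2-sinφ1·cosφ2·cosΔλ=0.37708592; θ=atan2(y, x)=-59.1189° <0 so +360° → 300.8811° ≈ 300.9°
Leg 3: φ1=0.7712627, φ2=-0.1478189, Δφ=-0.9190817, Δλ=0.8618767 rad; a=sin²(Δφ/2)+cosφ1·cosφ2·sin²(Δλ/2)=0.3204771756; c=2·atan2(√a, √(1-a))=1.203551169; dist=6371·c=7667.824 ≈ 7667.8 km; running total=20265.0 km
Leg 3 bearing: y=sinΔλ·cosφ2=0.75078782, x=cosφ1·sinφ2-sinφ1·cosφ2·cosΔλ=-0.55444014; θ=atan2(y, x)=126.4450° ≈ 126.4°
Leg 4: φ1=-0.1478189, φ2=0.2840698, Δφ=0.4318887, Δλ=0.2791113 rad; a=sin²(Δφ/2)+cosφ1·cosφ2·sin²(Δλ/2)=0.0642832426; c=2·atan2(√a, √(1-a))=0.512679073; dist=6371·c=3266.278 ≈ 3266.3 km; running total=23531.3 km
Leg 4 bearing: y=sinΔλ·cosφ2=0.26446012, x=cosφ1·sinφ2-sinφ1·cosφ2·cosΔλ=0.41311557; θ=atan2(y, x)=32.6258° ≈ 32.6°

Leg 1: dist=7339.8 km, bearing=296.5°
Leg 2: dist=5257.4 km, bearing=300.9°
Leg 3: dist=7667.8 km, bearing=126.4°
Leg 4: dist=3266.3 km, bearing=32.6°
Total: 23531.3 km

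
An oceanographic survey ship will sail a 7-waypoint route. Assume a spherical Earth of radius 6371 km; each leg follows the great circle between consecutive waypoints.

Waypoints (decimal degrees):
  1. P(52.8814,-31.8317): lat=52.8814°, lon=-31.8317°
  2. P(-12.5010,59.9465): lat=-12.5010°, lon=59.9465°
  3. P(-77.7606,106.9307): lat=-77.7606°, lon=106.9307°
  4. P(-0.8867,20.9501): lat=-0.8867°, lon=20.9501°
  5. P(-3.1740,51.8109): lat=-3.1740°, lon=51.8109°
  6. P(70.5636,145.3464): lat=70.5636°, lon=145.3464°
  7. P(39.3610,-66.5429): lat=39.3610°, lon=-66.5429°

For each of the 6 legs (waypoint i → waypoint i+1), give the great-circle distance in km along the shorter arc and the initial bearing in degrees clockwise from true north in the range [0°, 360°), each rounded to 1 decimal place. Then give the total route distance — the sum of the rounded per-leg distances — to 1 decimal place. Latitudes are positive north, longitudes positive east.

Leg 1: φ1=0.9229545, φ2=-0.2181836, Δφ=-1.1411382, Δλ=1.6018318 rad; a=sin²(Δφ/2)+cosφ1·cosφ2·sin²(Δλ/2)=0.5954409303; c=2·atan2(√a, √(1-a))=1.762856774; dist=6371·c=11231.161 ≈ 11231.2 km; running total=11231.2 km
Leg 1 bearing: y=sinΔλ·cosφ2=0.97582209, x=cosφ1·sinφ2-sinφ1·cosφ2·cosΔλ=-0.10646771; θ=atan2(y, x)=96.2267° ≈ 96.2°
Leg 2: φ1=-0.2181836, φ2=-1.3571785, Δφ=-1.1389949, Δλ=0.8200290 rad; a=sin²(Δφ/2)+cosφ1·cosφ2·sin²(Δλ/2)=0.3236338896; c=2·atan2(√a, √(1-a))=1.210306925; dist=6371·c=7710.865 ≈ 7710.9 km; running total=18942.1 km
Leg 2 bearing: y=sinΔλ·cosφ2=0.15500482, x=cosφ1·sinφ2-sinφ1·cosφ2·cosΔλ=-0.92279656; θ=atan2(y, x)=170.4649° ≈ 170.5°
Leg 3: φ1=-1.3571785, φ2=-0.0154758, Δφ=1.3417027, Δλ=-1.5006446 rad; a=sin²(Δφ/2)+cosφ1·cosφ2·sin²(Δλ/2)=0.4850092747; c=2·atan2(√a, √(1-a))=1.540810383; dist=6371·c=9816.503 ≈ 9816.5 km; running total=28758.6 km
Leg 3 bearing: y=sinΔλ·cosφ2=-0.99742092, x=cosφ1·sinφ2-sinφ1·cosφ2·cosΔλ=0.06521212; θ=atan2(y, x)=-86.2593° <0 so +360° → 273.7407° ≈ 273.7°
Leg 4: φ1=-0.0154758, φ2=-0.0553968, Δφ=-0.0399209, Δλ=0.5386226 rad; a=sin²(Δφ/2)+cosφ1·cosφ2·sin²(Δλ/2)=0.0710732804; c=2·atan2(√a, √(1-a))=0.539718378; dist=6371·c=3438.546 ≈ 3438.5 km; running total=32197.1 km
Leg 4 bearing: y=sinΔλ·cosφ2=0.51216719, x=cosφ1·sinφ2-sinφ1·cosφ2·cosΔλ=-0.04209799; θ=atan2(y, x)=94.6989° ≈ 94.7°
Leg 5: φ1=-0.0553968, φ2=1.2315672, Δφ=1.2869639, Δλ=1.6325024 rad; a=sin²(Δφ/2)+cosφ1·cosφ2·sin²(Δλ/2)=0.5363509468; c=2·atan2(√a, √(1-a))=1.643562418; dist=6371·c=10471.136 ≈ 10471.1 km; running total=42668.2 km
Leg 5 bearing: y=sinΔλ·cosφ2=0.33212698, x=cosφ1·sinφ2-sinφ1·cosφ2·cosΔλ=0.94042868; θ=atan2(y, x)=19.4515° ≈ 19.5°
Leg 6: φ1=1.2315672, φ2=0.6869790, Δφ=-0.5445881, Δλ=-3.6981659 rad; a=sin²(Δφ/2)+cosφ1·cosφ2·sin²(Δλ/2)=0.3101928883; c=2·atan2(√a, √(1-a))=1.181417057; dist=6371·c=7526.808 ≈ 7526.8 km; running total=50195.0 km
Leg 6 bearing: y=sinΔλ·cosφ2=0.40844767, x=cosφ1·sinφ2-sinφ1·cosφ2·cosΔλ=0.83009851; θ=atan2(y, x)=26.1994° ≈ 26.2°

Leg 1: dist=11231.2 km, bearing=96.2°
Leg 2: dist=7710.9 km, bearing=170.5°
Leg 3: dist=9816.5 km, bearing=273.7°
Leg 4: dist=3438.5 km, bearing=94.7°
Leg 5: dist=10471.1 km, bearing=19.5°
Leg 6: dist=7526.8 km, bearing=26.2°
Total: 50195.0 km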